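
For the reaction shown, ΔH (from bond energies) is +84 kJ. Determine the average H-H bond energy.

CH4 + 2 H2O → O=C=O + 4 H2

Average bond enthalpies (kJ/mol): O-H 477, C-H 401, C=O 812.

D(H-H) ≈ 451 kJ/mol

Let D be the H-H bond energy.
Σ(broken) = 4×401 + 4×477 = 3512
Σ(formed) = 2×812 + 4×D = 1624 + 4D
ΔH = Σ(broken) − Σ(formed) = (3512) − (1624 + 4D) = +1888 − 4D
Setting this equal to +84 kJ gives 4D = 1804, so D = 451 kJ/mol.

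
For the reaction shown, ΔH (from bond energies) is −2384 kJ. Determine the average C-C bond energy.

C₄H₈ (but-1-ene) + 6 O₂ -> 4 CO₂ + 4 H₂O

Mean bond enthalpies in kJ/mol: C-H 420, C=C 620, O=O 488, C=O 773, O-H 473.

D(C-C) ≈ 338 kJ/mol

Let D be the C-C bond energy.
Σ(broken) = 2×D + 8×420 + 1×620 + 6×488 = 6908 + 2D
Σ(formed) = 8×773 + 8×473 = 9968
ΔH = Σ(broken) − Σ(formed) = (6908 + 2D) − (9968) = −3060 + 2D
Setting this equal to −2384 kJ gives 2D = 676, so D = 338 kJ/mol.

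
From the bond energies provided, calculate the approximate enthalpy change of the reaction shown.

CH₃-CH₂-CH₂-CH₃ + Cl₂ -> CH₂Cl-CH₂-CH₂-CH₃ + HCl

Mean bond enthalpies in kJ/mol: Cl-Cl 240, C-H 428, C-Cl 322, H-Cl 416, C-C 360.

ΔH ≈ −70 kJ

Bonds broken (reactants):
  C-C: 3 × 360 = 1080
  C-H: 10 × 428 = 4280
  Cl-Cl: 1 × 240 = 240
  Σ(broken) = 5600 kJ
Bonds formed (products):
  C-C: 3 × 360 = 1080
  C-Cl: 1 × 322 = 322
  C-H: 9 × 428 = 3852
  H-Cl: 1 × 416 = 416
  Σ(formed) = 5670 kJ
ΔH = Σ(broken) − Σ(formed) = 5600 − 5670 = −70 kJ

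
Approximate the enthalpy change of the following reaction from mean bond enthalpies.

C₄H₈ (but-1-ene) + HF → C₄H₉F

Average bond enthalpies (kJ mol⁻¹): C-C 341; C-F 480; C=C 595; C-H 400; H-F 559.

Bonds broken (reactants):
  C-C: 2 × 341 = 682
  C-H: 8 × 400 = 3200
  C=C: 1 × 595 = 595
  H-F: 1 × 559 = 559
  Σ(broken) = 5036 kJ
Bonds formed (products):
  C-C: 3 × 341 = 1023
  C-F: 1 × 480 = 480
  C-H: 9 × 400 = 3600
  Σ(formed) = 5103 kJ
ΔH = Σ(broken) − Σ(formed) = 5036 − 5103 = −67 kJ

ΔH ≈ −67 kJ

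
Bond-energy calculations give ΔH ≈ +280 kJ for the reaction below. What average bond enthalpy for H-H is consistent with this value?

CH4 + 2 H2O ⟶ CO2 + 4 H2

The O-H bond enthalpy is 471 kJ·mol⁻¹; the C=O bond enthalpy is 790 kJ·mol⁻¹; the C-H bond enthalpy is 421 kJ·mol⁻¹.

D(H-H) ≈ 427 kJ/mol

Let D be the H-H bond energy.
Σ(broken) = 4×421 + 4×471 = 3568
Σ(formed) = 2×790 + 4×D = 1580 + 4D
ΔH = Σ(broken) − Σ(formed) = (3568) − (1580 + 4D) = +1988 − 4D
Setting this equal to +280 kJ gives 4D = 1708, so D = 427 kJ/mol.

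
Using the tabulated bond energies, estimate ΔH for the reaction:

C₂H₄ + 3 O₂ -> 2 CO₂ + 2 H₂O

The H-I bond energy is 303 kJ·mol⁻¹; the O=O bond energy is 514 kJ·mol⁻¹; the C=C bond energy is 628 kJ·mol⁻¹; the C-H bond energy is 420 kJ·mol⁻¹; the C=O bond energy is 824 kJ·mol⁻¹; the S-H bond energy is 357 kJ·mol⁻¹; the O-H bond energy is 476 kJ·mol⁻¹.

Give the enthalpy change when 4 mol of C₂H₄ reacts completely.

ΔH = −5400 kJ

Bonds broken (reactants):
  C-H: 4 × 420 = 1680
  C=C: 1 × 628 = 628
  O=O: 3 × 514 = 1542
  Σ(broken) = 3850 kJ
Bonds formed (products):
  C=O: 4 × 824 = 3296
  O-H: 4 × 476 = 1904
  Σ(formed) = 5200 kJ
ΔH = Σ(broken) − Σ(formed) = 3850 − 5200 = −1350 kJ
For 4× the reaction as written: 4 × (−1350) = −5400 kJ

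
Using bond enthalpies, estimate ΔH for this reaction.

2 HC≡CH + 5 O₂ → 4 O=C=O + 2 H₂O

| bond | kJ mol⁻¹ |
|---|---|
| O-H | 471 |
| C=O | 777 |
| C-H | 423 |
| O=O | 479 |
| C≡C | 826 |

ΔH ≈ −2361 kJ

Bonds broken (reactants):
  C≡C: 2 × 826 = 1652
  C-H: 4 × 423 = 1692
  O=O: 5 × 479 = 2395
  Σ(broken) = 5739 kJ
Bonds formed (products):
  C=O: 8 × 777 = 6216
  O-H: 4 × 471 = 1884
  Σ(formed) = 8100 kJ
ΔH = Σ(broken) − Σ(formed) = 5739 − 8100 = −2361 kJ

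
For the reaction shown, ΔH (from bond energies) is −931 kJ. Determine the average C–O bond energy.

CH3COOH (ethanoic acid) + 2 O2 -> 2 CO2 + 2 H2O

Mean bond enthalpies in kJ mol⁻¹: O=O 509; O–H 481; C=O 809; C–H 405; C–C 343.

D(C–O) ≈ 363 kJ/mol

Let D be the C–O bond energy.
Σ(broken) = 1×343 + 3×405 + 1×D + 1×809 + 1×481 + 2×509 = 3866 + D
Σ(formed) = 4×809 + 4×481 = 5160
ΔH = Σ(broken) − Σ(formed) = (3866 + D) − (5160) = −1294 + D
Setting this equal to −931 kJ gives D = 363 kJ/mol.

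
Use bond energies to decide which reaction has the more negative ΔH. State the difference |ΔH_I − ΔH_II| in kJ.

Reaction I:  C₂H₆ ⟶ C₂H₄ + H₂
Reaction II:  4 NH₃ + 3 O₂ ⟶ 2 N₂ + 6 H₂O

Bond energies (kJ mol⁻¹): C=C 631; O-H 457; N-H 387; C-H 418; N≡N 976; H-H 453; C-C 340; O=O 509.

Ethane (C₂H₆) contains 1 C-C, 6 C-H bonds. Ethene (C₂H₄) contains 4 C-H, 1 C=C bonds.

Reaction II, by 1357 kJ

Reaction I:
  Bonds broken (reactants):
    C-C: 1 × 340 = 340
    C-H: 6 × 418 = 2508
    Σ(broken) = 2848 kJ
  Bonds formed (products):
    C-H: 4 × 418 = 1672
    C=C: 1 × 631 = 631
    H-H: 1 × 453 = 453
    Σ(formed) = 2756 kJ
  ΔH_I = 2848 − 2756 = +92 kJ
Reaction II:
  Bonds broken (reactants):
    N-H: 12 × 387 = 4644
    O=O: 3 × 509 = 1527
    Σ(broken) = 6171 kJ
  Bonds formed (products):
    N≡N: 2 × 976 = 1952
    O-H: 12 × 457 = 5484
    Σ(formed) = 7436 kJ
  ΔH_II = 6171 − 7436 = −1265 kJ
ΔH_I − ΔH_II = +1357 kJ, so reaction II has the more negative ΔH; |ΔH_I − ΔH_II| = 1357 kJ.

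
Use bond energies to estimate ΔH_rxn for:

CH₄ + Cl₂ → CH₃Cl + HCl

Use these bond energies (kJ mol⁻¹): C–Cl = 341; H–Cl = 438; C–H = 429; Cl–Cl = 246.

Bonds broken (reactants):
  C–H: 4 × 429 = 1716
  Cl–Cl: 1 × 246 = 246
  Σ(broken) = 1962 kJ
Bonds formed (products):
  C–Cl: 1 × 341 = 341
  C–H: 3 × 429 = 1287
  H–Cl: 1 × 438 = 438
  Σ(formed) = 2066 kJ
ΔH = Σ(broken) − Σ(formed) = 1962 − 2066 = −104 kJ

ΔH ≈ −104 kJ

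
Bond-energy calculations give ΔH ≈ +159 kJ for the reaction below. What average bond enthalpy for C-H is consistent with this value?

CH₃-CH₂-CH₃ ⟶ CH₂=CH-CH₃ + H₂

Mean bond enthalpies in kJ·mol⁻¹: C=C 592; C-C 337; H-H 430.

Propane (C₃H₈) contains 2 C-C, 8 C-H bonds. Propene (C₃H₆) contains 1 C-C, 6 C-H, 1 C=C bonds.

Let D be the C-H bond energy.
Σ(broken) = 2×337 + 8×D = 674 + 8D
Σ(formed) = 1×337 + 6×D + 1×592 + 1×430 = 1359 + 6D
ΔH = Σ(broken) − Σ(formed) = (674 + 8D) − (1359 + 6D) = −685 + 2D
Setting this equal to +159 kJ gives 2D = 844, so D = 422 kJ/mol.

D(C-H) ≈ 422 kJ/mol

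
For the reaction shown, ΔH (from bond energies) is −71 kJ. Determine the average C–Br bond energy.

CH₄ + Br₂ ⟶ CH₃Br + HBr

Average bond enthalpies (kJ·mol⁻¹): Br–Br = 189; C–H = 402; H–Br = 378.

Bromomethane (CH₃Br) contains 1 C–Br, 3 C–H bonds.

Let D be the C–Br bond energy.
Σ(broken) = 1×189 + 4×402 = 1797
Σ(formed) = 1×D + 3×402 + 1×378 = 1584 + D
ΔH = Σ(broken) − Σ(formed) = (1797) − (1584 + D) = +213 − D
Setting this equal to −71 kJ gives D = 284 kJ/mol.

D(C–Br) ≈ 284 kJ/mol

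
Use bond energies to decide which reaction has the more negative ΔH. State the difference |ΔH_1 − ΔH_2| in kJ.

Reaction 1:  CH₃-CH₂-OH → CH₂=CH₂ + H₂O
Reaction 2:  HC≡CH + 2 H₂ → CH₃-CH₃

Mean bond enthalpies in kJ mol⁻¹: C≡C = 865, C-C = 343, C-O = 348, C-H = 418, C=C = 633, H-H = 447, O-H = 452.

Reaction 2, by 280 kJ

Reaction 1:
  Bonds broken (reactants):
    C-C: 1 × 343 = 343
    C-H: 5 × 418 = 2090
    C-O: 1 × 348 = 348
    O-H: 1 × 452 = 452
    Σ(broken) = 3233 kJ
  Bonds formed (products):
    C-H: 4 × 418 = 1672
    C=C: 1 × 633 = 633
    O-H: 2 × 452 = 904
    Σ(formed) = 3209 kJ
  ΔH_1 = 3233 − 3209 = +24 kJ
Reaction 2:
  Bonds broken (reactants):
    C≡C: 1 × 865 = 865
    C-H: 2 × 418 = 836
    H-H: 2 × 447 = 894
    Σ(broken) = 2595 kJ
  Bonds formed (products):
    C-C: 1 × 343 = 343
    C-H: 6 × 418 = 2508
    Σ(formed) = 2851 kJ
  ΔH_2 = 2595 − 2851 = −256 kJ
ΔH_1 − ΔH_2 = +280 kJ, so reaction 2 has the more negative ΔH; |ΔH_1 − ΔH_2| = 280 kJ.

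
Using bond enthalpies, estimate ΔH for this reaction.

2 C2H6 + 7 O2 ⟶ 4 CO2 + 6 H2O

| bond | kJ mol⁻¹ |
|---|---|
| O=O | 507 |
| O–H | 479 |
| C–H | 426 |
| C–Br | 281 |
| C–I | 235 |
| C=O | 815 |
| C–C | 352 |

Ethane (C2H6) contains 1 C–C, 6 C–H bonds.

ΔH ≈ −2903 kJ

Bonds broken (reactants):
  C–C: 2 × 352 = 704
  C–H: 12 × 426 = 5112
  O=O: 7 × 507 = 3549
  Σ(broken) = 9365 kJ
Bonds formed (products):
  C=O: 8 × 815 = 6520
  O–H: 12 × 479 = 5748
  Σ(formed) = 12268 kJ
ΔH = Σ(broken) − Σ(formed) = 9365 − 12268 = −2903 kJ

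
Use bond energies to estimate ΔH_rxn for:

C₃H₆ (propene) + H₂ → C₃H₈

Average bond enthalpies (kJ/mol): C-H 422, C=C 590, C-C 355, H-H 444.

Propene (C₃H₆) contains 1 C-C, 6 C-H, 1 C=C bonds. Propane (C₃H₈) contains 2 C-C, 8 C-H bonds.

Bonds broken (reactants):
  C-C: 1 × 355 = 355
  C-H: 6 × 422 = 2532
  C=C: 1 × 590 = 590
  H-H: 1 × 444 = 444
  Σ(broken) = 3921 kJ
Bonds formed (products):
  C-C: 2 × 355 = 710
  C-H: 8 × 422 = 3376
  Σ(formed) = 4086 kJ
ΔH = Σ(broken) − Σ(formed) = 3921 − 4086 = −165 kJ

ΔH ≈ −165 kJ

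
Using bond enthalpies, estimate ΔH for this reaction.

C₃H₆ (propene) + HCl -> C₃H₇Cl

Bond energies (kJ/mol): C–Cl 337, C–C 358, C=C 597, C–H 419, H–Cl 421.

Bonds broken (reactants):
  C–C: 1 × 358 = 358
  C–H: 6 × 419 = 2514
  C=C: 1 × 597 = 597
  H–Cl: 1 × 421 = 421
  Σ(broken) = 3890 kJ
Bonds formed (products):
  C–C: 2 × 358 = 716
  C–Cl: 1 × 337 = 337
  C–H: 7 × 419 = 2933
  Σ(formed) = 3986 kJ
ΔH = Σ(broken) − Σ(formed) = 3890 − 3986 = −96 kJ

ΔH ≈ −96 kJ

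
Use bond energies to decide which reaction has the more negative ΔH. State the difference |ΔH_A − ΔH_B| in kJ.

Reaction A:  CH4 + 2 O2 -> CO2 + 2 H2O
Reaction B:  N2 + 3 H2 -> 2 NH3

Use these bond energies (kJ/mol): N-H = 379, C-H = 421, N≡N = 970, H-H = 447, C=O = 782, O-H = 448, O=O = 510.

Reaction A, by 689 kJ

Reaction A:
  Bonds broken (reactants):
    C-H: 4 × 421 = 1684
    O=O: 2 × 510 = 1020
    Σ(broken) = 2704 kJ
  Bonds formed (products):
    C=O: 2 × 782 = 1564
    O-H: 4 × 448 = 1792
    Σ(formed) = 3356 kJ
  ΔH_A = 2704 − 3356 = −652 kJ
Reaction B:
  Bonds broken (reactants):
    H-H: 3 × 447 = 1341
    N≡N: 1 × 970 = 970
    Σ(broken) = 2311 kJ
  Bonds formed (products):
    N-H: 6 × 379 = 2274
    Σ(formed) = 2274 kJ
  ΔH_B = 2311 − 2274 = +37 kJ
ΔH_A − ΔH_B = −689 kJ, so reaction A has the more negative ΔH; |ΔH_A − ΔH_B| = 689 kJ.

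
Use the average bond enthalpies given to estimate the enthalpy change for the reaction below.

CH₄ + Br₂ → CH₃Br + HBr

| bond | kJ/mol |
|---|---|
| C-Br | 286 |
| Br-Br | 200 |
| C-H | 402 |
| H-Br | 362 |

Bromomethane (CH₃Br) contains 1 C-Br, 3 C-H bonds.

ΔH ≈ −46 kJ

Bonds broken (reactants):
  Br-Br: 1 × 200 = 200
  C-H: 4 × 402 = 1608
  Σ(broken) = 1808 kJ
Bonds formed (products):
  C-Br: 1 × 286 = 286
  C-H: 3 × 402 = 1206
  H-Br: 1 × 362 = 362
  Σ(formed) = 1854 kJ
ΔH = Σ(broken) − Σ(formed) = 1808 − 1854 = −46 kJ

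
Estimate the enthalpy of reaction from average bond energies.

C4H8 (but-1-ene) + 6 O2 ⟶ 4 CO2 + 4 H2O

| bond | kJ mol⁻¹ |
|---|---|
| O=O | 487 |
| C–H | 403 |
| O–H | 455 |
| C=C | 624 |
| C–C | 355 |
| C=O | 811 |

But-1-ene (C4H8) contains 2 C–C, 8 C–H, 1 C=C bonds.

Bonds broken (reactants):
  C–C: 2 × 355 = 710
  C–H: 8 × 403 = 3224
  C=C: 1 × 624 = 624
  O=O: 6 × 487 = 2922
  Σ(broken) = 7480 kJ
Bonds formed (products):
  C=O: 8 × 811 = 6488
  O–H: 8 × 455 = 3640
  Σ(formed) = 10128 kJ
ΔH = Σ(broken) − Σ(formed) = 7480 − 10128 = −2648 kJ

ΔH ≈ −2648 kJ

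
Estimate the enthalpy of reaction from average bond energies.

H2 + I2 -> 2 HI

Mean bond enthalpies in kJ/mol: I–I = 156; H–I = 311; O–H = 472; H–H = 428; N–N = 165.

Bonds broken (reactants):
  H–H: 1 × 428 = 428
  I–I: 1 × 156 = 156
  Σ(broken) = 584 kJ
Bonds formed (products):
  H–I: 2 × 311 = 622
  Σ(formed) = 622 kJ
ΔH = Σ(broken) − Σ(formed) = 584 − 622 = −38 kJ

ΔH ≈ −38 kJ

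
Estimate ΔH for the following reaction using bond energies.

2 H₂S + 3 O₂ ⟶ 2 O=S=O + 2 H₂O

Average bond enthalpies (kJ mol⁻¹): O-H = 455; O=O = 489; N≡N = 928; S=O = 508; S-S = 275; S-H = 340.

ΔH ≈ −1025 kJ

Bonds broken (reactants):
  O=O: 3 × 489 = 1467
  S-H: 4 × 340 = 1360
  Σ(broken) = 2827 kJ
Bonds formed (products):
  O-H: 4 × 455 = 1820
  S=O: 4 × 508 = 2032
  Σ(formed) = 3852 kJ
ΔH = Σ(broken) − Σ(formed) = 2827 − 3852 = −1025 kJ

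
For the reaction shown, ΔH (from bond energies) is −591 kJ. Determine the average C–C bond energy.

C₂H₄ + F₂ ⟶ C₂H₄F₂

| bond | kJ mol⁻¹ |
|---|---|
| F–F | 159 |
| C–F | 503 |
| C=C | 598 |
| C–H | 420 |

Let D be the C–C bond energy.
Σ(broken) = 4×420 + 1×598 + 1×159 = 2437
Σ(formed) = 1×D + 2×503 + 4×420 = 2686 + D
ΔH = Σ(broken) − Σ(formed) = (2437) − (2686 + D) = −249 − D
Setting this equal to −591 kJ gives D = 342 kJ/mol.

D(C–C) ≈ 342 kJ/mol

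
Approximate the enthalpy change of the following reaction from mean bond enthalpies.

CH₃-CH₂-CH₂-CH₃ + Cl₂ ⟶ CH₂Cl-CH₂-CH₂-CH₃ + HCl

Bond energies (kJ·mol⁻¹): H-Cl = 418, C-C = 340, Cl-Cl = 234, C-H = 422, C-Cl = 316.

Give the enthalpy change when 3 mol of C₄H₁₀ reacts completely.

ΔH = −234 kJ

Bonds broken (reactants):
  C-C: 3 × 340 = 1020
  C-H: 10 × 422 = 4220
  Cl-Cl: 1 × 234 = 234
  Σ(broken) = 5474 kJ
Bonds formed (products):
  C-C: 3 × 340 = 1020
  C-Cl: 1 × 316 = 316
  C-H: 9 × 422 = 3798
  H-Cl: 1 × 418 = 418
  Σ(formed) = 5552 kJ
ΔH = Σ(broken) − Σ(formed) = 5474 − 5552 = −78 kJ
For 3× the reaction as written: 3 × (−78) = −234 kJ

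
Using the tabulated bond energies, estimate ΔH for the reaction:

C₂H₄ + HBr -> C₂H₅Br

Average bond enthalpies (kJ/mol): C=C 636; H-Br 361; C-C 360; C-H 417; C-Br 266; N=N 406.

Bonds broken (reactants):
  C-H: 4 × 417 = 1668
  C=C: 1 × 636 = 636
  H-Br: 1 × 361 = 361
  Σ(broken) = 2665 kJ
Bonds formed (products):
  C-Br: 1 × 266 = 266
  C-C: 1 × 360 = 360
  C-H: 5 × 417 = 2085
  Σ(formed) = 2711 kJ
ΔH = Σ(broken) − Σ(formed) = 2665 − 2711 = −46 kJ

ΔH ≈ −46 kJ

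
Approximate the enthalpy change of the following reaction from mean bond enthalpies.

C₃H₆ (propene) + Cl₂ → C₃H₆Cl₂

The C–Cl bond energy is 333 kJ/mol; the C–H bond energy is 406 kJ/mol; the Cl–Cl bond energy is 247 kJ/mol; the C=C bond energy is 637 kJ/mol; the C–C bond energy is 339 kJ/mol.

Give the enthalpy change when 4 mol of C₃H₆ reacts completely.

ΔH = −484 kJ

Bonds broken (reactants):
  C–C: 1 × 339 = 339
  C–H: 6 × 406 = 2436
  C=C: 1 × 637 = 637
  Cl–Cl: 1 × 247 = 247
  Σ(broken) = 3659 kJ
Bonds formed (products):
  C–C: 2 × 339 = 678
  C–Cl: 2 × 333 = 666
  C–H: 6 × 406 = 2436
  Σ(formed) = 3780 kJ
ΔH = Σ(broken) − Σ(formed) = 3659 − 3780 = −121 kJ
For 4× the reaction as written: 4 × (−121) = −484 kJ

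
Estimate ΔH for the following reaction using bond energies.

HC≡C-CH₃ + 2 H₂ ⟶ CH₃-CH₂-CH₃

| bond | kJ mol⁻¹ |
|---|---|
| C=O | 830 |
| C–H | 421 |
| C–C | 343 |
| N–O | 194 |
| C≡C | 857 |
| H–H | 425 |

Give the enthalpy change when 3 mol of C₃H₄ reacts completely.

ΔH = −960 kJ

Bonds broken (reactants):
  C≡C: 1 × 857 = 857
  C–C: 1 × 343 = 343
  C–H: 4 × 421 = 1684
  H–H: 2 × 425 = 850
  Σ(broken) = 3734 kJ
Bonds formed (products):
  C–C: 2 × 343 = 686
  C–H: 8 × 421 = 3368
  Σ(formed) = 4054 kJ
ΔH = Σ(broken) − Σ(formed) = 3734 − 4054 = −320 kJ
For 3× the reaction as written: 3 × (−320) = −960 kJ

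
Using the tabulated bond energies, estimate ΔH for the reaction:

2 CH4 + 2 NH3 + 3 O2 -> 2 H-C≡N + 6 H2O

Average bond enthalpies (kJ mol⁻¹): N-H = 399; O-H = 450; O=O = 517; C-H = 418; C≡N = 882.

Bonds broken (reactants):
  C-H: 8 × 418 = 3344
  N-H: 6 × 399 = 2394
  O=O: 3 × 517 = 1551
  Σ(broken) = 7289 kJ
Bonds formed (products):
  C≡N: 2 × 882 = 1764
  C-H: 2 × 418 = 836
  O-H: 12 × 450 = 5400
  Σ(formed) = 8000 kJ
ΔH = Σ(broken) − Σ(formed) = 7289 − 8000 = −711 kJ

ΔH ≈ −711 kJ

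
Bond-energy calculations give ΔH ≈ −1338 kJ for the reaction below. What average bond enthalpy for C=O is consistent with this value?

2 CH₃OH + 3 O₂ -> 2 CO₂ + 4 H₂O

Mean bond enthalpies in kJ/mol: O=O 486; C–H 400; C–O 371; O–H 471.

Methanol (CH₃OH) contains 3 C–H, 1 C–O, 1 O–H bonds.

Let D be the C=O bond energy.
Σ(broken) = 6×400 + 2×371 + 2×471 + 3×486 = 5542
Σ(formed) = 4×D + 8×471 = 3768 + 4D
ΔH = Σ(broken) − Σ(formed) = (5542) − (3768 + 4D) = +1774 − 4D
Setting this equal to −1338 kJ gives 4D = 3112, so D = 778 kJ/mol.

D(C=O) ≈ 778 kJ/mol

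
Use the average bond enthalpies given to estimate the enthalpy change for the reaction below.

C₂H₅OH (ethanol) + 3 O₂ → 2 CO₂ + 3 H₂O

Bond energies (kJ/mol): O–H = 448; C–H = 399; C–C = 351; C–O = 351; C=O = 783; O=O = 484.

ΔH ≈ −1223 kJ

Bonds broken (reactants):
  C–C: 1 × 351 = 351
  C–H: 5 × 399 = 1995
  C–O: 1 × 351 = 351
  O–H: 1 × 448 = 448
  O=O: 3 × 484 = 1452
  Σ(broken) = 4597 kJ
Bonds formed (products):
  C=O: 4 × 783 = 3132
  O–H: 6 × 448 = 2688
  Σ(formed) = 5820 kJ
ΔH = Σ(broken) − Σ(formed) = 4597 − 5820 = −1223 kJ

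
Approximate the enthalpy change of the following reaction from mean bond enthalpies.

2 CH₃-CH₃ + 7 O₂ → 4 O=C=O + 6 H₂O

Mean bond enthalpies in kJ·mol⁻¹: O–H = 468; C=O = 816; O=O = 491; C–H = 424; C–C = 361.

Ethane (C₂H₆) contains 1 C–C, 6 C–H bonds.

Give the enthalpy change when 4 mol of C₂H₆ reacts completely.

ΔH = −5794 kJ

Bonds broken (reactants):
  C–C: 2 × 361 = 722
  C–H: 12 × 424 = 5088
  O=O: 7 × 491 = 3437
  Σ(broken) = 9247 kJ
Bonds formed (products):
  C=O: 8 × 816 = 6528
  O–H: 12 × 468 = 5616
  Σ(formed) = 12144 kJ
ΔH = Σ(broken) − Σ(formed) = 9247 − 12144 = −2897 kJ
For 2× the reaction as written: 2 × (−2897) = −5794 kJ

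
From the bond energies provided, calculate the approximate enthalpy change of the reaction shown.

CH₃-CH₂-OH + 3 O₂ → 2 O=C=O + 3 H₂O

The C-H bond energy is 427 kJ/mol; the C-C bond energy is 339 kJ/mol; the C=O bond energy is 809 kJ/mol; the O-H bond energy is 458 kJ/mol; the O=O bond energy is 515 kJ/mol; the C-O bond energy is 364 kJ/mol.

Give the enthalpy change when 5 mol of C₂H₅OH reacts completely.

Bonds broken (reactants):
  C-C: 1 × 339 = 339
  C-H: 5 × 427 = 2135
  C-O: 1 × 364 = 364
  O-H: 1 × 458 = 458
  O=O: 3 × 515 = 1545
  Σ(broken) = 4841 kJ
Bonds formed (products):
  C=O: 4 × 809 = 3236
  O-H: 6 × 458 = 2748
  Σ(formed) = 5984 kJ
ΔH = Σ(broken) − Σ(formed) = 4841 − 5984 = −1143 kJ
For 5× the reaction as written: 5 × (−1143) = −5715 kJ

ΔH = −5715 kJ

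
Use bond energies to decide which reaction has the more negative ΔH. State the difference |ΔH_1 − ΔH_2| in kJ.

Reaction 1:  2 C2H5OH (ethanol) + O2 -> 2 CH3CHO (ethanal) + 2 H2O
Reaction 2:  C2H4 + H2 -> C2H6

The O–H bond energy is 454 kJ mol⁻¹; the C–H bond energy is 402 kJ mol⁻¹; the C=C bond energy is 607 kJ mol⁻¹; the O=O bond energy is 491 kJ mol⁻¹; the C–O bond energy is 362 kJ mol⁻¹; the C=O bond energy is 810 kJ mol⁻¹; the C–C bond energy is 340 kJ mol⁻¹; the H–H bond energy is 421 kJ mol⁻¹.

Reaction 1, by 393 kJ

Reaction 1:
  Bonds broken (reactants):
    C–C: 2 × 340 = 680
    C–H: 10 × 402 = 4020
    C–O: 2 × 362 = 724
    O–H: 2 × 454 = 908
    O=O: 1 × 491 = 491
    Σ(broken) = 6823 kJ
  Bonds formed (products):
    C–C: 2 × 340 = 680
    C–H: 8 × 402 = 3216
    C=O: 2 × 810 = 1620
    O–H: 4 × 454 = 1816
    Σ(formed) = 7332 kJ
  ΔH_1 = 6823 − 7332 = −509 kJ
Reaction 2:
  Bonds broken (reactants):
    C–H: 4 × 402 = 1608
    C=C: 1 × 607 = 607
    H–H: 1 × 421 = 421
    Σ(broken) = 2636 kJ
  Bonds formed (products):
    C–C: 1 × 340 = 340
    C–H: 6 × 402 = 2412
    Σ(formed) = 2752 kJ
  ΔH_2 = 2636 − 2752 = −116 kJ
ΔH_1 − ΔH_2 = −393 kJ, so reaction 1 has the more negative ΔH; |ΔH_1 − ΔH_2| = 393 kJ.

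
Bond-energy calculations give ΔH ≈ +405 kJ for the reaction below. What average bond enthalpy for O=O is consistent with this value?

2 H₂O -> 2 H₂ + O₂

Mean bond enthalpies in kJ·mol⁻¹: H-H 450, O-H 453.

Let D be the O=O bond energy.
Σ(broken) = 4×453 = 1812
Σ(formed) = 2×450 + 1×D = 900 + D
ΔH = Σ(broken) − Σ(formed) = (1812) − (900 + D) = +912 − D
Setting this equal to +405 kJ gives D = 507 kJ/mol.

D(O=O) ≈ 507 kJ/mol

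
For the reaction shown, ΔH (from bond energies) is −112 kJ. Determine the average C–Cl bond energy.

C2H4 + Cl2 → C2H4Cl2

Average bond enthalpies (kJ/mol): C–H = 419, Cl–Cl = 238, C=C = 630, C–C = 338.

D(C–Cl) ≈ 321 kJ/mol

Let D be the C–Cl bond energy.
Σ(broken) = 4×419 + 1×630 + 1×238 = 2544
Σ(formed) = 1×338 + 2×D + 4×419 = 2014 + 2D
ΔH = Σ(broken) − Σ(formed) = (2544) − (2014 + 2D) = +530 − 2D
Setting this equal to −112 kJ gives 2D = 642, so D = 321 kJ/mol.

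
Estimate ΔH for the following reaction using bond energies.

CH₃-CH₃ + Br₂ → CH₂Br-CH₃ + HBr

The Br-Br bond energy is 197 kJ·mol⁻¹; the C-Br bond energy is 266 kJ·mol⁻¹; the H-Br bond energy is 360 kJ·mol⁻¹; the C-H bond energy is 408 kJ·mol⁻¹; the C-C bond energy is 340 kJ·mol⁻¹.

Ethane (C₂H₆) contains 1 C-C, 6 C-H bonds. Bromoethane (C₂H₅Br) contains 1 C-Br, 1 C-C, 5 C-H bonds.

ΔH ≈ −21 kJ

Bonds broken (reactants):
  Br-Br: 1 × 197 = 197
  C-C: 1 × 340 = 340
  C-H: 6 × 408 = 2448
  Σ(broken) = 2985 kJ
Bonds formed (products):
  C-Br: 1 × 266 = 266
  C-C: 1 × 340 = 340
  C-H: 5 × 408 = 2040
  H-Br: 1 × 360 = 360
  Σ(formed) = 3006 kJ
ΔH = Σ(broken) − Σ(formed) = 2985 − 3006 = −21 kJ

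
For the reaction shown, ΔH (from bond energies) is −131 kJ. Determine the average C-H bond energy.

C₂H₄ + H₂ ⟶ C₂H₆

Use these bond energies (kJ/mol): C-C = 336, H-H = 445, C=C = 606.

D(C-H) ≈ 423 kJ/mol

Let D be the C-H bond energy.
Σ(broken) = 4×D + 1×606 + 1×445 = 1051 + 4D
Σ(formed) = 1×336 + 6×D = 336 + 6D
ΔH = Σ(broken) − Σ(formed) = (1051 + 4D) − (336 + 6D) = +715 − 2D
Setting this equal to −131 kJ gives 2D = 846, so D = 423 kJ/mol.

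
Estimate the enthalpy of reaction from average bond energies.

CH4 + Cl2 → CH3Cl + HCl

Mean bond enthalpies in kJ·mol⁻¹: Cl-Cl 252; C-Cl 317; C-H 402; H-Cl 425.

ΔH ≈ −88 kJ

Bonds broken (reactants):
  C-H: 4 × 402 = 1608
  Cl-Cl: 1 × 252 = 252
  Σ(broken) = 1860 kJ
Bonds formed (products):
  C-Cl: 1 × 317 = 317
  C-H: 3 × 402 = 1206
  H-Cl: 1 × 425 = 425
  Σ(formed) = 1948 kJ
ΔH = Σ(broken) − Σ(formed) = 1860 − 1948 = −88 kJ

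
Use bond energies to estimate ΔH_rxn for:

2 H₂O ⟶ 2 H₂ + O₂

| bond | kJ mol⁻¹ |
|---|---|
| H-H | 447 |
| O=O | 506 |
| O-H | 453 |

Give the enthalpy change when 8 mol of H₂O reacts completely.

ΔH = +1648 kJ

Bonds broken (reactants):
  O-H: 4 × 453 = 1812
  Σ(broken) = 1812 kJ
Bonds formed (products):
  H-H: 2 × 447 = 894
  O=O: 1 × 506 = 506
  Σ(formed) = 1400 kJ
ΔH = Σ(broken) − Σ(formed) = 1812 − 1400 = +412 kJ
For 4× the reaction as written: 4 × (+412) = +1648 kJ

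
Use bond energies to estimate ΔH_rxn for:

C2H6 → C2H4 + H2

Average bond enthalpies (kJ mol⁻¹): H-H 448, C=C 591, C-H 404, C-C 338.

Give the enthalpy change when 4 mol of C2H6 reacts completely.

Bonds broken (reactants):
  C-C: 1 × 338 = 338
  C-H: 6 × 404 = 2424
  Σ(broken) = 2762 kJ
Bonds formed (products):
  C-H: 4 × 404 = 1616
  C=C: 1 × 591 = 591
  H-H: 1 × 448 = 448
  Σ(formed) = 2655 kJ
ΔH = Σ(broken) − Σ(formed) = 2762 − 2655 = +107 kJ
For 4× the reaction as written: 4 × (+107) = +428 kJ

ΔH = +428 kJ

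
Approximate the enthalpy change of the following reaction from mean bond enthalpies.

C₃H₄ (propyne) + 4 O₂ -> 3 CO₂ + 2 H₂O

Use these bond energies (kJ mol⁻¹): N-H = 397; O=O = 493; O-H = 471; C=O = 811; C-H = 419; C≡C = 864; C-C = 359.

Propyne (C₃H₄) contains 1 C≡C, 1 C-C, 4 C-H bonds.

Bonds broken (reactants):
  C≡C: 1 × 864 = 864
  C-C: 1 × 359 = 359
  C-H: 4 × 419 = 1676
  O=O: 4 × 493 = 1972
  Σ(broken) = 4871 kJ
Bonds formed (products):
  C=O: 6 × 811 = 4866
  O-H: 4 × 471 = 1884
  Σ(formed) = 6750 kJ
ΔH = Σ(broken) − Σ(formed) = 4871 − 6750 = −1879 kJ

ΔH ≈ −1879 kJ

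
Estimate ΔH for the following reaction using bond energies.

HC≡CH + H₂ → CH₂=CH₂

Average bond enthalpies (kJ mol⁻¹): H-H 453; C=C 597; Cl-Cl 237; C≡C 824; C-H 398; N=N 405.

ΔH ≈ −116 kJ

Bonds broken (reactants):
  C≡C: 1 × 824 = 824
  C-H: 2 × 398 = 796
  H-H: 1 × 453 = 453
  Σ(broken) = 2073 kJ
Bonds formed (products):
  C-H: 4 × 398 = 1592
  C=C: 1 × 597 = 597
  Σ(formed) = 2189 kJ
ΔH = Σ(broken) − Σ(formed) = 2073 − 2189 = −116 kJ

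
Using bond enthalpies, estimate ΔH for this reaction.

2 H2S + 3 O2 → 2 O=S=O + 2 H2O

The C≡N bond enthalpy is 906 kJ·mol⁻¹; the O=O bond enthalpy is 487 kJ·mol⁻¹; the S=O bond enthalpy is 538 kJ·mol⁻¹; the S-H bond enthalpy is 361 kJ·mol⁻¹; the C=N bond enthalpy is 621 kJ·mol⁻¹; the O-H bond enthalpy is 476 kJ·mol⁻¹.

ΔH ≈ −1151 kJ

Bonds broken (reactants):
  O=O: 3 × 487 = 1461
  S-H: 4 × 361 = 1444
  Σ(broken) = 2905 kJ
Bonds formed (products):
  O-H: 4 × 476 = 1904
  S=O: 4 × 538 = 2152
  Σ(formed) = 4056 kJ
ΔH = Σ(broken) − Σ(formed) = 2905 − 4056 = −1151 kJ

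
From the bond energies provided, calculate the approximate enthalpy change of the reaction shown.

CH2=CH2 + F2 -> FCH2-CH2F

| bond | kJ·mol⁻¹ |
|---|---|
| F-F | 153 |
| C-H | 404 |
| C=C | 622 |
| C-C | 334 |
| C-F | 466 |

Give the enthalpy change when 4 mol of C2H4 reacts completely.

Bonds broken (reactants):
  C-H: 4 × 404 = 1616
  C=C: 1 × 622 = 622
  F-F: 1 × 153 = 153
  Σ(broken) = 2391 kJ
Bonds formed (products):
  C-C: 1 × 334 = 334
  C-F: 2 × 466 = 932
  C-H: 4 × 404 = 1616
  Σ(formed) = 2882 kJ
ΔH = Σ(broken) − Σ(formed) = 2391 − 2882 = −491 kJ
For 4× the reaction as written: 4 × (−491) = −1964 kJ

ΔH = −1964 kJ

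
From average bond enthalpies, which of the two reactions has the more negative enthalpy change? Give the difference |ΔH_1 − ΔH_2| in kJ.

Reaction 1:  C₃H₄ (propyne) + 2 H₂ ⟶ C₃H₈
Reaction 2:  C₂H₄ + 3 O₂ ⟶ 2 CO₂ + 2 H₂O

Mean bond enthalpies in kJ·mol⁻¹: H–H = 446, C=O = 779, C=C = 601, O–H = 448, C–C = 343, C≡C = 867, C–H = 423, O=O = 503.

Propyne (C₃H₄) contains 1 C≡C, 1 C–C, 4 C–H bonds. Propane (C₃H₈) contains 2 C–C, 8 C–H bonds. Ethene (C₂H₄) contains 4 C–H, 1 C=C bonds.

Reaction 2, by 830 kJ

Reaction 1:
  Bonds broken (reactants):
    C≡C: 1 × 867 = 867
    C–C: 1 × 343 = 343
    C–H: 4 × 423 = 1692
    H–H: 2 × 446 = 892
    Σ(broken) = 3794 kJ
  Bonds formed (products):
    C–C: 2 × 343 = 686
    C–H: 8 × 423 = 3384
    Σ(formed) = 4070 kJ
  ΔH_1 = 3794 − 4070 = −276 kJ
Reaction 2:
  Bonds broken (reactants):
    C–H: 4 × 423 = 1692
    C=C: 1 × 601 = 601
    O=O: 3 × 503 = 1509
    Σ(broken) = 3802 kJ
  Bonds formed (products):
    C=O: 4 × 779 = 3116
    O–H: 4 × 448 = 1792
    Σ(formed) = 4908 kJ
  ΔH_2 = 3802 − 4908 = −1106 kJ
ΔH_1 − ΔH_2 = +830 kJ, so reaction 2 has the more negative ΔH; |ΔH_1 − ΔH_2| = 830 kJ.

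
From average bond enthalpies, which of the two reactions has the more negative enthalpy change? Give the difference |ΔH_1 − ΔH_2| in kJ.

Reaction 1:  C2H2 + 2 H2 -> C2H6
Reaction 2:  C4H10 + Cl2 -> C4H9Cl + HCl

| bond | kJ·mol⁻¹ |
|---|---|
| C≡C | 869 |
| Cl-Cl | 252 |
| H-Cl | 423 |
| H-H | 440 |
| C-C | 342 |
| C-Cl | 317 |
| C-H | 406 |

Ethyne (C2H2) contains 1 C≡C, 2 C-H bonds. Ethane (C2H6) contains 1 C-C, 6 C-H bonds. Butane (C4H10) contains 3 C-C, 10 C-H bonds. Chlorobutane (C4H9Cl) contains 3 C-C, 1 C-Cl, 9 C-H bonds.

Reaction 1, by 135 kJ

Reaction 1:
  Bonds broken (reactants):
    C≡C: 1 × 869 = 869
    C-H: 2 × 406 = 812
    H-H: 2 × 440 = 880
    Σ(broken) = 2561 kJ
  Bonds formed (products):
    C-C: 1 × 342 = 342
    C-H: 6 × 406 = 2436
    Σ(formed) = 2778 kJ
  ΔH_1 = 2561 − 2778 = −217 kJ
Reaction 2:
  Bonds broken (reactants):
    C-C: 3 × 342 = 1026
    C-H: 10 × 406 = 4060
    Cl-Cl: 1 × 252 = 252
    Σ(broken) = 5338 kJ
  Bonds formed (products):
    C-C: 3 × 342 = 1026
    C-Cl: 1 × 317 = 317
    C-H: 9 × 406 = 3654
    H-Cl: 1 × 423 = 423
    Σ(formed) = 5420 kJ
  ΔH_2 = 5338 − 5420 = −82 kJ
ΔH_1 − ΔH_2 = −135 kJ, so reaction 1 has the more negative ΔH; |ΔH_1 − ΔH_2| = 135 kJ.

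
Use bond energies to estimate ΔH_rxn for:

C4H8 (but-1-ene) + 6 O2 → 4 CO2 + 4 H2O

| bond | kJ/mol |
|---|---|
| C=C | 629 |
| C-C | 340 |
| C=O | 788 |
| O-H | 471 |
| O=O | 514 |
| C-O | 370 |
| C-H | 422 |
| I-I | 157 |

ΔH ≈ −2303 kJ

Bonds broken (reactants):
  C-C: 2 × 340 = 680
  C-H: 8 × 422 = 3376
  C=C: 1 × 629 = 629
  O=O: 6 × 514 = 3084
  Σ(broken) = 7769 kJ
Bonds formed (products):
  C=O: 8 × 788 = 6304
  O-H: 8 × 471 = 3768
  Σ(formed) = 10072 kJ
ΔH = Σ(broken) − Σ(formed) = 7769 − 10072 = −2303 kJ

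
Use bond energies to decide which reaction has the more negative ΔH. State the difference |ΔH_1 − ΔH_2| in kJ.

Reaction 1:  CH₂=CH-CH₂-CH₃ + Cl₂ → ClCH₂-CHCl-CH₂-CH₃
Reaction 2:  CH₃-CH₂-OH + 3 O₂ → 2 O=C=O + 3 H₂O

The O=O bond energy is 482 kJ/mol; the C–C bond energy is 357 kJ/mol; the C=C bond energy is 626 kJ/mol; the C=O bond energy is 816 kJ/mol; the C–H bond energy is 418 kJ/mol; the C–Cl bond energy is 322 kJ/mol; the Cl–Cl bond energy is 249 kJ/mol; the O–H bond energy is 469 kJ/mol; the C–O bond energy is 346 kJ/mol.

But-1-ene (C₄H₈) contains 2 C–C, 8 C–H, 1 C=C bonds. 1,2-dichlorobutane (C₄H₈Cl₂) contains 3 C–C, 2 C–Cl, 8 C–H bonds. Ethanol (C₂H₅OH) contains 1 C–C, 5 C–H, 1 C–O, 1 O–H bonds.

Reaction 1:
  Bonds broken (reactants):
    C–C: 2 × 357 = 714
    C–H: 8 × 418 = 3344
    C=C: 1 × 626 = 626
    Cl–Cl: 1 × 249 = 249
    Σ(broken) = 4933 kJ
  Bonds formed (products):
    C–C: 3 × 357 = 1071
    C–Cl: 2 × 322 = 644
    C–H: 8 × 418 = 3344
    Σ(formed) = 5059 kJ
  ΔH_1 = 4933 − 5059 = −126 kJ
Reaction 2:
  Bonds broken (reactants):
    C–C: 1 × 357 = 357
    C–H: 5 × 418 = 2090
    C–O: 1 × 346 = 346
    O–H: 1 × 469 = 469
    O=O: 3 × 482 = 1446
    Σ(broken) = 4708 kJ
  Bonds formed (products):
    C=O: 4 × 816 = 3264
    O–H: 6 × 469 = 2814
    Σ(formed) = 6078 kJ
  ΔH_2 = 4708 − 6078 = −1370 kJ
ΔH_1 − ΔH_2 = +1244 kJ, so reaction 2 has the more negative ΔH; |ΔH_1 − ΔH_2| = 1244 kJ.

Reaction 2, by 1244 kJ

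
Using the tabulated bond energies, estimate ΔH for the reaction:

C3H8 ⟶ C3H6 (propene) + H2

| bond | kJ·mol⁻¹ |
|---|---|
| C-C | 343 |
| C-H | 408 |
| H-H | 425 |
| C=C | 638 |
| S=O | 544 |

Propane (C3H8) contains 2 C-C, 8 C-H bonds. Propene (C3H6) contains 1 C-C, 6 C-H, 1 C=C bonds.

ΔH ≈ +96 kJ

Bonds broken (reactants):
  C-C: 2 × 343 = 686
  C-H: 8 × 408 = 3264
  Σ(broken) = 3950 kJ
Bonds formed (products):
  C-C: 1 × 343 = 343
  C-H: 6 × 408 = 2448
  C=C: 1 × 638 = 638
  H-H: 1 × 425 = 425
  Σ(formed) = 3854 kJ
ΔH = Σ(broken) − Σ(formed) = 3950 − 3854 = +96 kJ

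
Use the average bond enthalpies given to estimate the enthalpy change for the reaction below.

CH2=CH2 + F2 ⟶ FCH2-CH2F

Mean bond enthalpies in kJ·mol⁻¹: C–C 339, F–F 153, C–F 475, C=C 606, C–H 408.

ΔH ≈ −530 kJ

Bonds broken (reactants):
  C–H: 4 × 408 = 1632
  C=C: 1 × 606 = 606
  F–F: 1 × 153 = 153
  Σ(broken) = 2391 kJ
Bonds formed (products):
  C–C: 1 × 339 = 339
  C–F: 2 × 475 = 950
  C–H: 4 × 408 = 1632
  Σ(formed) = 2921 kJ
ΔH = Σ(broken) − Σ(formed) = 2391 − 2921 = −530 kJ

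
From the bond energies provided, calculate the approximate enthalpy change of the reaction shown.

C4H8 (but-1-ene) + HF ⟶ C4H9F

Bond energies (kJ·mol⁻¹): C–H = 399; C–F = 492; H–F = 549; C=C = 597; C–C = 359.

ΔH ≈ −104 kJ

Bonds broken (reactants):
  C–C: 2 × 359 = 718
  C–H: 8 × 399 = 3192
  C=C: 1 × 597 = 597
  H–F: 1 × 549 = 549
  Σ(broken) = 5056 kJ
Bonds formed (products):
  C–C: 3 × 359 = 1077
  C–F: 1 × 492 = 492
  C–H: 9 × 399 = 3591
  Σ(formed) = 5160 kJ
ΔH = Σ(broken) − Σ(formed) = 5056 − 5160 = −104 kJ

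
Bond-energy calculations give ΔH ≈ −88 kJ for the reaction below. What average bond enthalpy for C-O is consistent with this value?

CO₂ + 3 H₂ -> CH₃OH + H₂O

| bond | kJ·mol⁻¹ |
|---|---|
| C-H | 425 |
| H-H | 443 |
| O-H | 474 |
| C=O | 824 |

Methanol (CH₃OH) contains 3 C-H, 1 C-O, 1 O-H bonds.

Let D be the C-O bond energy.
Σ(broken) = 2×824 + 3×443 = 2977
Σ(formed) = 3×425 + 1×D + 3×474 = 2697 + D
ΔH = Σ(broken) − Σ(formed) = (2977) − (2697 + D) = +280 − D
Setting this equal to −88 kJ gives D = 368 kJ/mol.

D(C-O) ≈ 368 kJ/mol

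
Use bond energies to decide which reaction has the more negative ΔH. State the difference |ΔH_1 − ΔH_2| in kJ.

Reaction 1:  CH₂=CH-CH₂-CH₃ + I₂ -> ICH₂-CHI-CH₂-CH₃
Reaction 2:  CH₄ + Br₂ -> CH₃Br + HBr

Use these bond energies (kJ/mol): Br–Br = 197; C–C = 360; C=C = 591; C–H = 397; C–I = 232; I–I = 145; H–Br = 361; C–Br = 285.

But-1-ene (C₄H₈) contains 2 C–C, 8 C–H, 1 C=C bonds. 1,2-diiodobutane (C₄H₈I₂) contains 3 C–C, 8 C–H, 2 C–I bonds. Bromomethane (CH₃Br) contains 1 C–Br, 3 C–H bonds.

Reaction 1, by 36 kJ

Reaction 1:
  Bonds broken (reactants):
    C–C: 2 × 360 = 720
    C–H: 8 × 397 = 3176
    C=C: 1 × 591 = 591
    I–I: 1 × 145 = 145
    Σ(broken) = 4632 kJ
  Bonds formed (products):
    C–C: 3 × 360 = 1080
    C–H: 8 × 397 = 3176
    C–I: 2 × 232 = 464
    Σ(formed) = 4720 kJ
  ΔH_1 = 4632 − 4720 = −88 kJ
Reaction 2:
  Bonds broken (reactants):
    Br–Br: 1 × 197 = 197
    C–H: 4 × 397 = 1588
    Σ(broken) = 1785 kJ
  Bonds formed (products):
    C–Br: 1 × 285 = 285
    C–H: 3 × 397 = 1191
    H–Br: 1 × 361 = 361
    Σ(formed) = 1837 kJ
  ΔH_2 = 1785 − 1837 = −52 kJ
ΔH_1 − ΔH_2 = −36 kJ, so reaction 1 has the more negative ΔH; |ΔH_1 − ΔH_2| = 36 kJ.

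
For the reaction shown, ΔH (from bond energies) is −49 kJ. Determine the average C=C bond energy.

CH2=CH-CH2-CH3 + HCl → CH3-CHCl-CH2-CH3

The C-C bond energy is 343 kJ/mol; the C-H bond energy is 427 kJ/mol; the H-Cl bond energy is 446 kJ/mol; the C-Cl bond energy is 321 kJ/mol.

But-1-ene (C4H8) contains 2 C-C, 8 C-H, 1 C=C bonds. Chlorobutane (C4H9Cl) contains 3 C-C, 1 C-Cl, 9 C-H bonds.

D(C=C) ≈ 596 kJ/mol

Let D be the C=C bond energy.
Σ(broken) = 2×343 + 8×427 + 1×D + 1×446 = 4548 + D
Σ(formed) = 3×343 + 1×321 + 9×427 = 5193
ΔH = Σ(broken) − Σ(formed) = (4548 + D) − (5193) = −645 + D
Setting this equal to −49 kJ gives D = 596 kJ/mol.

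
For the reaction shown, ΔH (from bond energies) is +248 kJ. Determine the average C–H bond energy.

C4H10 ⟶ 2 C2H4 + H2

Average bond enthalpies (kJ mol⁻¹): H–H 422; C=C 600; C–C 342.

D(C–H) ≈ 422 kJ/mol

Let D be the C–H bond energy.
Σ(broken) = 3×342 + 10×D = 1026 + 10D
Σ(formed) = 8×D + 2×600 + 1×422 = 1622 + 8D
ΔH = Σ(broken) − Σ(formed) = (1026 + 10D) − (1622 + 8D) = −596 + 2D
Setting this equal to +248 kJ gives 2D = 844, so D = 422 kJ/mol.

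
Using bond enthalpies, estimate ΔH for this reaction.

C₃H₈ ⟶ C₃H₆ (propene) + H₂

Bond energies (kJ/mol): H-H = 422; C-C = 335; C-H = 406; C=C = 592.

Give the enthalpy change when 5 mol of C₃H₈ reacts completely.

ΔH = +665 kJ

Bonds broken (reactants):
  C-C: 2 × 335 = 670
  C-H: 8 × 406 = 3248
  Σ(broken) = 3918 kJ
Bonds formed (products):
  C-C: 1 × 335 = 335
  C-H: 6 × 406 = 2436
  C=C: 1 × 592 = 592
  H-H: 1 × 422 = 422
  Σ(formed) = 3785 kJ
ΔH = Σ(broken) − Σ(formed) = 3918 − 3785 = +133 kJ
For 5× the reaction as written: 5 × (+133) = +665 kJ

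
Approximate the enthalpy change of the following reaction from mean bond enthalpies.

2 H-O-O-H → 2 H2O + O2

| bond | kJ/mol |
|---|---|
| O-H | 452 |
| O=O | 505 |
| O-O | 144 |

Bonds broken (reactants):
  O-H: 4 × 452 = 1808
  O-O: 2 × 144 = 288
  Σ(broken) = 2096 kJ
Bonds formed (products):
  O-H: 4 × 452 = 1808
  O=O: 1 × 505 = 505
  Σ(formed) = 2313 kJ
ΔH = Σ(broken) − Σ(formed) = 2096 − 2313 = −217 kJ

ΔH ≈ −217 kJ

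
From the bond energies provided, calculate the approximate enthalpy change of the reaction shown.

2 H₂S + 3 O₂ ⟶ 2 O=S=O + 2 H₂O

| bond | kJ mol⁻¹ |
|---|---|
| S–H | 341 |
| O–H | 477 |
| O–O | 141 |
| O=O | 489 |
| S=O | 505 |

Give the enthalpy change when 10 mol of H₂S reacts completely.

Bonds broken (reactants):
  O=O: 3 × 489 = 1467
  S–H: 4 × 341 = 1364
  Σ(broken) = 2831 kJ
Bonds formed (products):
  O–H: 4 × 477 = 1908
  S=O: 4 × 505 = 2020
  Σ(formed) = 3928 kJ
ΔH = Σ(broken) − Σ(formed) = 2831 − 3928 = −1097 kJ
For 5× the reaction as written: 5 × (−1097) = −5485 kJ

ΔH = −5485 kJ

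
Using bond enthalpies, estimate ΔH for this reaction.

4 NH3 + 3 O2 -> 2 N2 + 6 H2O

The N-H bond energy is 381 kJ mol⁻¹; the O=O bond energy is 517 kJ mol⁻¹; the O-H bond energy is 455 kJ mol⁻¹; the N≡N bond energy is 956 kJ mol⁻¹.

Bonds broken (reactants):
  N-H: 12 × 381 = 4572
  O=O: 3 × 517 = 1551
  Σ(broken) = 6123 kJ
Bonds formed (products):
  N≡N: 2 × 956 = 1912
  O-H: 12 × 455 = 5460
  Σ(formed) = 7372 kJ
ΔH = Σ(broken) − Σ(formed) = 6123 − 7372 = −1249 kJ

ΔH ≈ −1249 kJ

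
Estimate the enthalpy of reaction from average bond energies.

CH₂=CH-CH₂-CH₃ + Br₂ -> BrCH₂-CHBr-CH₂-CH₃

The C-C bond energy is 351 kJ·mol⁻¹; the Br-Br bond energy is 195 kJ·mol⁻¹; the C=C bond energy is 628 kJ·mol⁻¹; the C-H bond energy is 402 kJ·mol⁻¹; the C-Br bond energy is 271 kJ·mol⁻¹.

Bonds broken (reactants):
  Br-Br: 1 × 195 = 195
  C-C: 2 × 351 = 702
  C-H: 8 × 402 = 3216
  C=C: 1 × 628 = 628
  Σ(broken) = 4741 kJ
Bonds formed (products):
  C-Br: 2 × 271 = 542
  C-C: 3 × 351 = 1053
  C-H: 8 × 402 = 3216
  Σ(formed) = 4811 kJ
ΔH = Σ(broken) − Σ(formed) = 4741 − 4811 = −70 kJ

ΔH ≈ −70 kJ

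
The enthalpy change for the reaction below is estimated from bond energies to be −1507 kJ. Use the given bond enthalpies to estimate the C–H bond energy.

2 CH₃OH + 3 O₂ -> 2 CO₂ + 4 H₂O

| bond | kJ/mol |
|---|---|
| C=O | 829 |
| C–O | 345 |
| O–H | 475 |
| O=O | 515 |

D(C–H) ≈ 404 kJ/mol

Let D be the C–H bond energy.
Σ(broken) = 6×D + 2×345 + 2×475 + 3×515 = 3185 + 6D
Σ(formed) = 4×829 + 8×475 = 7116
ΔH = Σ(broken) − Σ(formed) = (3185 + 6D) − (7116) = −3931 + 6D
Setting this equal to −1507 kJ gives 6D = 2424, so D = 404 kJ/mol.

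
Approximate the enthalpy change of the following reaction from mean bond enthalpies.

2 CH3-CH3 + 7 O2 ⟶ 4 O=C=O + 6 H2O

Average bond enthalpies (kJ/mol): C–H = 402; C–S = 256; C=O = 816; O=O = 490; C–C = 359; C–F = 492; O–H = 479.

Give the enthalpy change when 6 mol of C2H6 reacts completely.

Bonds broken (reactants):
  C–C: 2 × 359 = 718
  C–H: 12 × 402 = 4824
  O=O: 7 × 490 = 3430
  Σ(broken) = 8972 kJ
Bonds formed (products):
  C=O: 8 × 816 = 6528
  O–H: 12 × 479 = 5748
  Σ(formed) = 12276 kJ
ΔH = Σ(broken) − Σ(formed) = 8972 − 12276 = −3304 kJ
For 3× the reaction as written: 3 × (−3304) = −9912 kJ

ΔH = −9912 kJ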